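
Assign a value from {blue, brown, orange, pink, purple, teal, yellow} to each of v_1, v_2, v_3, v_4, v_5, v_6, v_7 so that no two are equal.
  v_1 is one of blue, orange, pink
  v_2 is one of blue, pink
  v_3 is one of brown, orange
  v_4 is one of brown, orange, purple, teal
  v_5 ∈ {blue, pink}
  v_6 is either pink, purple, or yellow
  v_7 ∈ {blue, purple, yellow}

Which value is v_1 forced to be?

Among the 7 variables, teal fits only v_4 (and all 7 values in {blue, brown, orange, pink, purple, teal, yellow} must be used), so v_4 = teal.
Among the 6 still-open variables, brown fits only v_3 (and all 6 values in {blue, brown, orange, pink, purple, yellow} must be used), so v_3 = brown.
The 5 still-open variables draw from only 5 values {blue, orange, pink, purple, yellow}, so each is used; only v_1 can be orange, hence v_1 = orange.

orange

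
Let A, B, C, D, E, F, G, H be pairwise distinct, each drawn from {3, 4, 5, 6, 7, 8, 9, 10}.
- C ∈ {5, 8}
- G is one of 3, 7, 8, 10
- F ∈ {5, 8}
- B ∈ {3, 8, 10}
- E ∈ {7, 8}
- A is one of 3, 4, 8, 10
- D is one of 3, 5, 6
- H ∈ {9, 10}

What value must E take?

Among the 8 variables, 4 fits only A (and all 8 values in {3, 4, 5, 6, 7, 8, 9, 10} must be used), so A = 4.
Among the 7 still-open variables, 6 fits only D (and all 7 values in {3, 5, 6, 7, 8, 9, 10} must be used), so D = 6.
The 6 still-open variables draw from only 6 values {3, 5, 7, 8, 9, 10}, so each is used; only H can be 9, hence H = 9.
C and F share exactly the 2 values {5, 8}; by pigeonhole those values go to them, so strike 5, 8 from B, E, G.
So E = 7.

7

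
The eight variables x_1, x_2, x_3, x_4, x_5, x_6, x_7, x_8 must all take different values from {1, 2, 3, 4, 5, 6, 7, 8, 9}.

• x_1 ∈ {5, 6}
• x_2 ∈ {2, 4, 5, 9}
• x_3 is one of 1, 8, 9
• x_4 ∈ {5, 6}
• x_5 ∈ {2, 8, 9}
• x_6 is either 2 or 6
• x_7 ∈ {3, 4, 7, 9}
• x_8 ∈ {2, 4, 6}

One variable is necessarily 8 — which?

x_5

The 2 variables x_1 and x_4 are confined to {5, 6}, which locks those values in; drop them from x_2, x_6, x_8.
That leaves x_6 = 2. Remove 2 from x_2, x_5, x_8.
x_8 has just one choice, so x_8 = 4. Eliminate 4 elsewhere: x_2, x_7.
x_2 has just one choice, so x_2 = 9. So x_3, x_5, x_7 can't be 9.
So 8 goes to x_5.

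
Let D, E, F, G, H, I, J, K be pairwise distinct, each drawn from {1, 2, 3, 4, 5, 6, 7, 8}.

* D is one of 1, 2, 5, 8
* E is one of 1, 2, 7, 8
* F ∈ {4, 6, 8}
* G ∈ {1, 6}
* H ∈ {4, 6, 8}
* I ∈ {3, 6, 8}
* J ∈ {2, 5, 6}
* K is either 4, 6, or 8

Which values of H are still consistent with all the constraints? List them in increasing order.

4, 6, 8

The 8 variables draw from only 8 values {1, 2, 3, 4, 5, 6, 7, 8}, so each is used; only I can be 3, hence I = 3.
The 7 still-open variables draw from only 7 values {1, 2, 4, 5, 6, 7, 8}, so each is used; only E can be 7, hence E = 7.
F, H, K between them cover only {4, 6, 8} — a naked triple. Remove those values from D, G, J.
G has just one choice, so G = 1. Strike 1 from D.
No further eliminations apply; H can still be any of 4, 6, 8.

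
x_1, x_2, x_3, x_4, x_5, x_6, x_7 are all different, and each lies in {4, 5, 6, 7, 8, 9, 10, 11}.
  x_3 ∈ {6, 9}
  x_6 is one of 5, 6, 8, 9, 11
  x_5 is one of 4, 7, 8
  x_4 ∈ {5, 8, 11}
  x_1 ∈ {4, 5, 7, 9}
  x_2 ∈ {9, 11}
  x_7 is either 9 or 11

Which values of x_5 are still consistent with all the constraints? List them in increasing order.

4, 7

x_2 and x_7 between them cover only {9, 11} — a naked pair. Remove those values from x_1, x_3, x_4, x_6.
x_3's domain is down to {6}, so x_3 = 6. Remove 6 from x_6.
x_4 and x_6 between them cover only {5, 8} — a naked pair. Remove those values from x_1, x_5.
No further eliminations apply; x_5 can still be any of 4, 7.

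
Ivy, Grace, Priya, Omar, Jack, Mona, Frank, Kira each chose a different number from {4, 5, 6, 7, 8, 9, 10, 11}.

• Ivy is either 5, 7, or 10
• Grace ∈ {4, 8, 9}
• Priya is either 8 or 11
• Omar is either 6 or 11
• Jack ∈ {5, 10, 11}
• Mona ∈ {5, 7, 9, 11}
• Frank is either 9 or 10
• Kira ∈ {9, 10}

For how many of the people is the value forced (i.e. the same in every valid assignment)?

3

Among the 8 variables, 4 fits only Grace (and all 8 values in {4, 5, 6, 7, 8, 9, 10, 11} must be used), so Grace = 4.
Among the 7 still-open variables, 6 fits only Omar (and all 7 values in {5, 6, 7, 8, 9, 10, 11} must be used), so Omar = 6.
The 6 still-open variables together cover exactly {5, 7, 8, 9, 10, 11} — 6 values for 6 variables — and 8 appears only in Priya's list, so Priya = 8.
Frank and Kira between them cover only {9, 10} — a naked pair. Remove those values from Ivy, Jack, Mona.
Determined: Grace=4, Priya=8, Omar=6. The other people each still have more than one consistent value. That makes 3.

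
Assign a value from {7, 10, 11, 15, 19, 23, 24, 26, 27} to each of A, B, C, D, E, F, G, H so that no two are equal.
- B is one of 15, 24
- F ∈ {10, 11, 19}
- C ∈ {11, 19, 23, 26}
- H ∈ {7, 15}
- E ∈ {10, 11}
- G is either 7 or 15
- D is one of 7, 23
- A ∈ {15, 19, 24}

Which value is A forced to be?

19

Among the 8 variables, 26 fits only C (and all 8 values in {7, 10, 11, 15, 19, 23, 24, 26} must be used), so C = 26.
The 7 still-open variables together cover exactly {7, 10, 11, 15, 19, 23, 24} — 7 values for 7 variables — and 23 appears only in D's list, so D = 23.
G and H share exactly the 2 values {7, 15}; by pigeonhole those values go to them, so strike 7, 15 from A, B.
B must be 24 (only option left). Remove 24 from A.
So A = 19.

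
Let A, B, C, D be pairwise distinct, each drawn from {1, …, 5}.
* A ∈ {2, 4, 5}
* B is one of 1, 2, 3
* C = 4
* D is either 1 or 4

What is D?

1

C's domain is down to {4}, so C = 4. Remove 4 from A, D.
So D = 1.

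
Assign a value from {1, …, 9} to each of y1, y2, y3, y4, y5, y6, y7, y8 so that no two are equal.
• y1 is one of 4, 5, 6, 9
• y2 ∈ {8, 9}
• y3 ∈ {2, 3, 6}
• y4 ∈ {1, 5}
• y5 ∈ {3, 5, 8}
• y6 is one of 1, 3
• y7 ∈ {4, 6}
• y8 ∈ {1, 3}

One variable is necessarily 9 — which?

Among the 8 variables, 2 fits only y3 (and all 8 values in {1, 2, 3, 4, 5, 6, 8, 9} must be used), so y3 = 2.
y6 and y8 share exactly the 2 values {1, 3}; by pigeonhole those values go to them, so strike 1, 3 from y4, y5.
y4 must be 5 (only option left). Remove 5 from y1, y5.
y5 must be 8 (only option left). Eliminate 8 elsewhere: y2.
So 9 goes to y2.

y2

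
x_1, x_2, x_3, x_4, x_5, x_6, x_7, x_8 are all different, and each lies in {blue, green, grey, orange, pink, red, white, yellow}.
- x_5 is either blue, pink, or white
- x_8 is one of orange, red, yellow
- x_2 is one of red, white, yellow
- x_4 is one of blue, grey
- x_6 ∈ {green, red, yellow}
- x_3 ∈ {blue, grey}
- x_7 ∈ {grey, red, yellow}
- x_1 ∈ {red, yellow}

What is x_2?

white

Among the 8 variables, green fits only x_6 (and all 8 values in {blue, green, grey, orange, pink, red, white, yellow} must be used), so x_6 = green.
Among the 7 still-open variables, orange fits only x_8 (and all 7 values in {blue, grey, orange, pink, red, white, yellow} must be used), so x_8 = orange.
The 6 still-open variables together cover exactly {blue, grey, pink, red, white, yellow} — 6 values for 6 variables — and pink appears only in x_5's list, so x_5 = pink.
Among the 5 still-open variables, white fits only x_2 (and all 5 values in {blue, grey, red, white, yellow} must be used), so x_2 = white.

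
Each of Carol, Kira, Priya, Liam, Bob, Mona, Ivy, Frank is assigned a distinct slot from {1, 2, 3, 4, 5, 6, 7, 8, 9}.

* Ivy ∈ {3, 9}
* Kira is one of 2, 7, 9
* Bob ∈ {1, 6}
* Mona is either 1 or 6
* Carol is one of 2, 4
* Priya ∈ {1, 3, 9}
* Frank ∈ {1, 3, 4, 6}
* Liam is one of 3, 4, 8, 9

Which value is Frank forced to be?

Among the 8 variables, 7 fits only Kira (and all 8 values in {1, 2, 3, 4, 6, 7, 8, 9} must be used), so Kira = 7.
The 7 still-open variables together cover exactly {1, 2, 3, 4, 6, 8, 9} — 7 values for 7 variables — and 2 appears only in Carol's list, so Carol = 2.
Among the 6 still-open variables, 8 fits only Liam (and all 6 values in {1, 3, 4, 6, 8, 9} must be used), so Liam = 8.
The 5 still-open variables draw from only 5 values {1, 3, 4, 6, 9}, so each is used; only Frank can be 4, hence Frank = 4.

4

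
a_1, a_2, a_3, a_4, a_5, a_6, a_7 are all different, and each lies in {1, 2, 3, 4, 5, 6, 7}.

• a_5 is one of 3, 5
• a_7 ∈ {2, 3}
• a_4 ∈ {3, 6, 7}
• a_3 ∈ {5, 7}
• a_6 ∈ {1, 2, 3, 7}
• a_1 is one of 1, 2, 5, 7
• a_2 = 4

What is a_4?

6

a_2 has just one choice, so a_2 = 4.
The 6 still-open variables together cover exactly {1, 2, 3, 5, 6, 7} — 6 values for 6 variables — and 6 appears only in a_4's list, so a_4 = 6.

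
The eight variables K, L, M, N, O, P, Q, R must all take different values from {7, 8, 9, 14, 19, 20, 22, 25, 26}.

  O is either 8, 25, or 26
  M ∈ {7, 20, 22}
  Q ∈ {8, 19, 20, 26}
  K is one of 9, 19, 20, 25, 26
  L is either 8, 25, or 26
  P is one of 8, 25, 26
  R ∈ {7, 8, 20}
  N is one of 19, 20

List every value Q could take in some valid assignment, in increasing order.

19, 20

The 8 variables draw from only 8 values {7, 8, 9, 19, 20, 22, 25, 26}, so each is used; only K can be 9, hence K = 9.
The 7 still-open variables draw from only 7 values {7, 8, 19, 20, 22, 25, 26}, so each is used; only M can be 22, hence M = 22.
The 6 still-open variables draw from only 6 values {7, 8, 19, 20, 25, 26}, so each is used; only R can be 7, hence R = 7.
L, O, P between them cover only {8, 25, 26} — a naked triple. Remove those values from Q.
No further eliminations apply; Q can still be any of 19, 20.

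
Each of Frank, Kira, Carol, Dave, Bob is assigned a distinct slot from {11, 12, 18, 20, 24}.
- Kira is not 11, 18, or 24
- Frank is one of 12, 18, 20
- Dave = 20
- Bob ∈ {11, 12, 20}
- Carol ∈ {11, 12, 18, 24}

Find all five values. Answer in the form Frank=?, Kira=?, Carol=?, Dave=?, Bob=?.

Frank=18, Kira=12, Carol=24, Dave=20, Bob=11

Dave's domain is down to {20}, so Dave = 20. Strike 20 from Frank, Kira, Bob.
Kira's domain is down to {12}, so Kira = 12. Remove 12 from Frank, Carol, Bob.
Bob must be 11 (only option left). Strike 11 from Carol.
Frank's domain is down to {18}, so Frank = 18. Eliminate 18 elsewhere: Carol.
Carol has just one choice, so Carol = 24.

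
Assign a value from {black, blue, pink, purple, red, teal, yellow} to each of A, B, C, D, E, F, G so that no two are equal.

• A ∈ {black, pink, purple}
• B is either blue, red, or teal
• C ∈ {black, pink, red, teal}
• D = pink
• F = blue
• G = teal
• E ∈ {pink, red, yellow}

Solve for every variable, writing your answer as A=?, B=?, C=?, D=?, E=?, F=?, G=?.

D must be pink (only option left). Remove pink from A, C, E.
That leaves F = blue. Eliminate blue elsewhere: B.
G has just one choice, so G = teal. Strike teal from B, C.
B has just one choice, so B = red. Remove red from C, E.
C's domain is down to {black}, so C = black. So A can't be black.
That leaves E = yellow.
A's domain is down to {purple}, so A = purple.

A=purple, B=red, C=black, D=pink, E=yellow, F=blue, G=teal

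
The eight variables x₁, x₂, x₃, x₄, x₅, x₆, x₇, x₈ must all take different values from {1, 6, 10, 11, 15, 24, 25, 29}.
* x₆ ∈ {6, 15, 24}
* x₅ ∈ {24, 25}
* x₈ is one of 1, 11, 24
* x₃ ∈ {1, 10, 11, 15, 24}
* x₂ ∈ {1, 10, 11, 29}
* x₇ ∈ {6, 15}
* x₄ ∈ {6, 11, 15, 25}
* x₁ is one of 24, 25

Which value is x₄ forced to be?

11

The 8 variables together cover exactly {1, 6, 10, 11, 15, 24, 25, 29} — 8 values for 8 variables — and 29 appears only in x₂'s list, so x₂ = 29.
Among the 7 still-open variables, 10 fits only x₃ (and all 7 values in {1, 6, 10, 11, 15, 24, 25} must be used), so x₃ = 10.
Among the 6 still-open variables, 1 fits only x₈ (and all 6 values in {1, 6, 11, 15, 24, 25} must be used), so x₈ = 1.
Among the 5 still-open variables, 11 fits only x₄ (and all 5 values in {6, 11, 15, 24, 25} must be used), so x₄ = 11.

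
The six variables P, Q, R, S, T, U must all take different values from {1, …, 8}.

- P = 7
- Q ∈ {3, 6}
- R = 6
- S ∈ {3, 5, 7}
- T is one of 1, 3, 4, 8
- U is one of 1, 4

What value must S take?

5

P must be 7 (only option left). Strike 7 from S.
R must be 6 (only option left). Remove 6 from Q.
Q's domain is down to {3}, so Q = 3. So S, T can't be 3.
So S = 5.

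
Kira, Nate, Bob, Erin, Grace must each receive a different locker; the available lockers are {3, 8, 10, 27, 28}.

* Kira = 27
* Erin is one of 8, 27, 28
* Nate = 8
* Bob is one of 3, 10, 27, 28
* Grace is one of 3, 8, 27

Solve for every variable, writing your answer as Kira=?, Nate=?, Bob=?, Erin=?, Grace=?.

Kira=27, Nate=8, Bob=10, Erin=28, Grace=3

Kira must be 27 (only option left). Eliminate 27 elsewhere: Bob, Erin, Grace.
Nate's domain is down to {8}, so Nate = 8. So Erin, Grace can't be 8.
That leaves Erin = 28. Remove 28 from Bob.
Grace has just one choice, so Grace = 3. Strike 3 from Bob.
Bob has just one choice, so Bob = 10.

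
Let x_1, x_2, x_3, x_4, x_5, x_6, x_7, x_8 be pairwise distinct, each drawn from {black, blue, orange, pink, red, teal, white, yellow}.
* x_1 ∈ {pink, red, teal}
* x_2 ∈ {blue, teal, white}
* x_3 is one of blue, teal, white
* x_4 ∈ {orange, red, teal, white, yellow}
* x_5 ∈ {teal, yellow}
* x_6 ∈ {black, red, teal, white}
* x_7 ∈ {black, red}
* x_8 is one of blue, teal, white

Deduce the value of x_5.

yellow

The 8 variables together cover exactly {black, blue, orange, pink, red, teal, white, yellow} — 8 values for 8 variables — and orange appears only in x_4's list, so x_4 = orange.
The 7 still-open variables together cover exactly {black, blue, pink, red, teal, white, yellow} — 7 values for 7 variables — and pink appears only in x_1's list, so x_1 = pink.
Among the 6 still-open variables, yellow fits only x_5 (and all 6 values in {black, blue, red, teal, white, yellow} must be used), so x_5 = yellow.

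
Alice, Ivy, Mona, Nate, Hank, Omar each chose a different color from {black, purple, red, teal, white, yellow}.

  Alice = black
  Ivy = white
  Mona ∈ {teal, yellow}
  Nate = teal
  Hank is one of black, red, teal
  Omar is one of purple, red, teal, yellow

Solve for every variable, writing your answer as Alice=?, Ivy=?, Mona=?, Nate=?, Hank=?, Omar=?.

Alice=black, Ivy=white, Mona=yellow, Nate=teal, Hank=red, Omar=purple

Alice must be black (only option left). Strike black from Hank.
That leaves Ivy = white.
That leaves Nate = teal. Eliminate teal elsewhere: Mona, Hank, Omar.
Hank has just one choice, so Hank = red. Remove red from Omar.
Mona has just one choice, so Mona = yellow. Eliminate yellow elsewhere: Omar.
That leaves Omar = purple.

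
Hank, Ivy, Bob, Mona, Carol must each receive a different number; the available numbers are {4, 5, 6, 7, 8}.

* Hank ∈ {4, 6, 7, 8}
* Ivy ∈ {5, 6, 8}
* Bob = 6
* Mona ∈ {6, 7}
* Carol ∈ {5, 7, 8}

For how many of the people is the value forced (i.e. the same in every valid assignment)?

Bob has just one choice, so Bob = 6. Remove 6 from Hank, Ivy, Mona.
Mona's domain is down to {7}, so Mona = 7. Remove 7 from Hank, Carol.
The 3 still-open variables draw from only 3 values {4, 5, 8}, so each is used; only Hank can be 4, hence Hank = 4.
Determined: Hank=4, Bob=6, Mona=7. The other people each still have more than one consistent value. That makes 3.

3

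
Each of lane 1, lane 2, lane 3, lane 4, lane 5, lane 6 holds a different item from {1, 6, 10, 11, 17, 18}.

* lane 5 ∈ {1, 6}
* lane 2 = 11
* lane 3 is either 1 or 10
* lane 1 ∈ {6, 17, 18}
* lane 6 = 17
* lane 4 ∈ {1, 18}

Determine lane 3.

10

lane 2's domain is down to {11}, so lane 2 = 11.
That leaves lane 6 = 17. Eliminate 17 elsewhere: lane 1.
The 4 still-open variables draw from only 4 values {1, 6, 10, 18}, so each is used; only lane 3 can be 10, hence lane 3 = 10.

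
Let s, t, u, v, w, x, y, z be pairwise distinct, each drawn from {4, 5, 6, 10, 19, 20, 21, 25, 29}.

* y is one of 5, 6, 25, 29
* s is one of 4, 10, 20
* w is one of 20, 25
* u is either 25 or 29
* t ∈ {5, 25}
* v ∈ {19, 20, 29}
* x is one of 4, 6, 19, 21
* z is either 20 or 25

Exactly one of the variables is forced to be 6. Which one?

y

The 2 variables w and z are confined to {20, 25}, which locks those values in; drop them from s, t, u, v, y.
t has just one choice, so t = 5. Strike 5 from y.
u must be 29 (only option left). So v, y can't be 29.
So 6 goes to y.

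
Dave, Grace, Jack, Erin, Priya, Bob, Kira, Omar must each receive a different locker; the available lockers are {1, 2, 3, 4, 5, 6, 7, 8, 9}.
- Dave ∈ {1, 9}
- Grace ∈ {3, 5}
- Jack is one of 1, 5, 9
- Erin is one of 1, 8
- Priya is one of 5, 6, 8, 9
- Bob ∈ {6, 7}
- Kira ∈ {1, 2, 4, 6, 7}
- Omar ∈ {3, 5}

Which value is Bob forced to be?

Grace and Omar between them cover only {3, 5} — a naked pair. Remove those values from Jack, Priya.
Dave and Jack share exactly the 2 values {1, 9}; by pigeonhole those values go to them, so strike 1, 9 from Erin, Priya, Kira.
That leaves Erin = 8. Eliminate 8 elsewhere: Priya.
Priya's domain is down to {6}, so Priya = 6. So Bob, Kira can't be 6.
So Bob = 7.

7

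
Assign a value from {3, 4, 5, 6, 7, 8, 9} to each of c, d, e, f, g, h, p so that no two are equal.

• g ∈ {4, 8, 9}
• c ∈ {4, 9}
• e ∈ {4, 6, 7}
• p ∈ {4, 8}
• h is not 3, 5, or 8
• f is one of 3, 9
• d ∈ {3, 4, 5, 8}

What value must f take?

3

The 7 variables together cover exactly {3, 4, 5, 6, 7, 8, 9} — 7 values for 7 variables — and 5 appears only in d's list, so d = 5.
The 6 still-open variables draw from only 6 values {3, 4, 6, 7, 8, 9}, so each is used; only f can be 3, hence f = 3.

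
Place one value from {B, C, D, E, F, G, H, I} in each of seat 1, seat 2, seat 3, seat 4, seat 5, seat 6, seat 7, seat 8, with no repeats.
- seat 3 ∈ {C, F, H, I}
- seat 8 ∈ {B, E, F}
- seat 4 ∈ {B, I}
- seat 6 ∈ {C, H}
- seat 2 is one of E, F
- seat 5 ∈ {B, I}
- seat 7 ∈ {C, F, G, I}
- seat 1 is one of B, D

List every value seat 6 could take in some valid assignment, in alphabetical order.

C, H

The 8 variables together cover exactly {B, C, D, E, F, G, H, I} — 8 values for 8 variables — and D appears only in seat 1's list, so seat 1 = D.
Among the 7 still-open variables, G fits only seat 7 (and all 7 values in {B, C, E, F, G, H, I} must be used), so seat 7 = G.
The 2 variables seat 4 and seat 5 are confined to {B, I}, which locks those values in; drop them from seat 3, seat 8.
seat 2 and seat 8 between them cover only {E, F} — a naked pair. Remove those values from seat 3.
No further eliminations apply; seat 6 can still be any of C, H.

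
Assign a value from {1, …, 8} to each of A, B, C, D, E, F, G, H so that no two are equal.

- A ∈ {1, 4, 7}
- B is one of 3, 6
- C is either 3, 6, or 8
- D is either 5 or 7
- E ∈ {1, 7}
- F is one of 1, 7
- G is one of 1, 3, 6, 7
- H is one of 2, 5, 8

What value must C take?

8

The 8 variables draw from only 8 values {1, 2, 3, 4, 5, 6, 7, 8}, so each is used; only H can be 2, hence H = 2.
Among the 7 still-open variables, 4 fits only A (and all 7 values in {1, 3, 4, 5, 6, 7, 8} must be used), so A = 4.
The 6 still-open variables draw from only 6 values {1, 3, 5, 6, 7, 8}, so each is used; only D can be 5, hence D = 5.
The 5 still-open variables together cover exactly {1, 3, 6, 7, 8} — 5 values for 5 variables — and 8 appears only in C's list, so C = 8.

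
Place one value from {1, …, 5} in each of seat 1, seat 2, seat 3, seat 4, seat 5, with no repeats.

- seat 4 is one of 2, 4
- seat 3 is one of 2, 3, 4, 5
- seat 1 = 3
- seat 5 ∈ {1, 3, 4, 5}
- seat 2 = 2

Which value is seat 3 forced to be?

seat 1 has just one choice, so seat 1 = 3. Eliminate 3 elsewhere: seat 3, seat 5.
seat 2's domain is down to {2}, so seat 2 = 2. So seat 3, seat 4 can't be 2.
That leaves seat 4 = 4. Eliminate 4 elsewhere: seat 3, seat 5.
So seat 3 = 5.

5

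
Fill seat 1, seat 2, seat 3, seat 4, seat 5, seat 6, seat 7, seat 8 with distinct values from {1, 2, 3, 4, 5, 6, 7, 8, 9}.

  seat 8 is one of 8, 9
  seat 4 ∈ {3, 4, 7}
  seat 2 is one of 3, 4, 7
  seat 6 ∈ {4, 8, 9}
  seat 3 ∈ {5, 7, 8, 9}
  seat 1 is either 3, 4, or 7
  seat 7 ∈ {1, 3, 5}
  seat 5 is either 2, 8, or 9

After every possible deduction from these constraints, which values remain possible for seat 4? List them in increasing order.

The 8 variables together cover exactly {1, 2, 3, 4, 5, 7, 8, 9} — 8 values for 8 variables — and 1 appears only in seat 7's list, so seat 7 = 1.
The 7 still-open variables draw from only 7 values {2, 3, 4, 5, 7, 8, 9}, so each is used; only seat 5 can be 2, hence seat 5 = 2.
The 6 still-open variables draw from only 6 values {3, 4, 5, 7, 8, 9}, so each is used; only seat 3 can be 5, hence seat 3 = 5.
seat 1, seat 2, seat 4 share exactly the 3 values {3, 4, 7}; by pigeonhole those values go to them, so strike 3, 4, 7 from seat 6.
No further eliminations apply; seat 4 can still be any of 3, 4, 7.

3, 4, 7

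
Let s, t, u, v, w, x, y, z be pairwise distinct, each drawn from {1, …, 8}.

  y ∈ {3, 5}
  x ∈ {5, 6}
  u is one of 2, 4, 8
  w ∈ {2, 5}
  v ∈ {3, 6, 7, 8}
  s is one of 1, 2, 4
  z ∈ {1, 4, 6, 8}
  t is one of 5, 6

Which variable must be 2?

w

The 8 variables draw from only 8 values {1, 2, 3, 4, 5, 6, 7, 8}, so each is used; only v can be 7, hence v = 7.
Among the 7 still-open variables, 3 fits only y (and all 7 values in {1, 2, 3, 4, 5, 6, 8} must be used), so y = 3.
t and x between them cover only {5, 6} — a naked pair. Remove those values from w, z.
So 2 goes to w.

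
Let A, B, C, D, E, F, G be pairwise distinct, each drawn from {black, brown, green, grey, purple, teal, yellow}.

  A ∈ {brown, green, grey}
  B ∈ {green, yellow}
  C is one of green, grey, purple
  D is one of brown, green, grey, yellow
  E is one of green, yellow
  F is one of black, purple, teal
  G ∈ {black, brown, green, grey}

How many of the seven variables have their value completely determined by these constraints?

Among the 7 variables, teal fits only F (and all 7 values in {black, brown, green, grey, purple, teal, yellow} must be used), so F = teal.
The 6 still-open variables together cover exactly {black, brown, green, grey, purple, yellow} — 6 values for 6 variables — and black appears only in G's list, so G = black.
The 5 still-open variables together cover exactly {brown, green, grey, purple, yellow} — 5 values for 5 variables — and purple appears only in C's list, so C = purple.
B and E between them cover only {green, yellow} — a naked pair. Remove those values from A, D.
Determined: C=purple, F=teal, G=black. The other variables each still have more than one consistent value. That makes 3.

3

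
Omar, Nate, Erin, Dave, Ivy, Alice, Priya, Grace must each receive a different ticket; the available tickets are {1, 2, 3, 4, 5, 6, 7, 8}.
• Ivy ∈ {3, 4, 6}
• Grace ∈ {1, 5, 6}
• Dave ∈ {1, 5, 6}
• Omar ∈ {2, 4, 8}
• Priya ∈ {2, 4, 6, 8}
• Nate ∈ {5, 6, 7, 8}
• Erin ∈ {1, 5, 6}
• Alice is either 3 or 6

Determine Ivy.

4

Among the 8 variables, 7 fits only Nate (and all 8 values in {1, 2, 3, 4, 5, 6, 7, 8} must be used), so Nate = 7.
Erin, Dave, Grace between them cover only {1, 5, 6} — a naked triple. Remove those values from Ivy, Alice, Priya.
Alice must be 3 (only option left). Strike 3 from Ivy.
So Ivy = 4.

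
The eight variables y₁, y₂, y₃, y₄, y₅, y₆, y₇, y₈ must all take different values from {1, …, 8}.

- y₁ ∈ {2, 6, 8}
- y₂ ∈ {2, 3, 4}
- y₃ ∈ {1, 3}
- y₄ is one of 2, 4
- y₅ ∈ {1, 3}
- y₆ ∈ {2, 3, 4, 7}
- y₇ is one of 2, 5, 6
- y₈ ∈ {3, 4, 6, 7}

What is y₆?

The 8 variables draw from only 8 values {1, 2, 3, 4, 5, 6, 7, 8}, so each is used; only y₇ can be 5, hence y₇ = 5.
Among the 7 still-open variables, 8 fits only y₁ (and all 7 values in {1, 2, 3, 4, 6, 7, 8} must be used), so y₁ = 8.
Among the 6 still-open variables, 6 fits only y₈ (and all 6 values in {1, 2, 3, 4, 6, 7} must be used), so y₈ = 6.
The 5 still-open variables draw from only 5 values {1, 2, 3, 4, 7}, so each is used; only y₆ can be 7, hence y₆ = 7.

7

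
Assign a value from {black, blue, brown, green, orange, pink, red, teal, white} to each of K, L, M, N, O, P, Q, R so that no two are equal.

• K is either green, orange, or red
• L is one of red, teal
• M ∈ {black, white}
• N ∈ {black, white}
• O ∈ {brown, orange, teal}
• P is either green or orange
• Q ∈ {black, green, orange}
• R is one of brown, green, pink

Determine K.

The 8 variables together cover exactly {black, brown, green, orange, pink, red, teal, white} — 8 values for 8 variables — and pink appears only in R's list, so R = pink.
The 7 still-open variables draw from only 7 values {black, brown, green, orange, red, teal, white}, so each is used; only O can be brown, hence O = brown.
The 6 still-open variables draw from only 6 values {black, green, orange, red, teal, white}, so each is used; only L can be teal, hence L = teal.
The 5 still-open variables together cover exactly {black, green, orange, red, white} — 5 values for 5 variables — and red appears only in K's list, so K = red.

red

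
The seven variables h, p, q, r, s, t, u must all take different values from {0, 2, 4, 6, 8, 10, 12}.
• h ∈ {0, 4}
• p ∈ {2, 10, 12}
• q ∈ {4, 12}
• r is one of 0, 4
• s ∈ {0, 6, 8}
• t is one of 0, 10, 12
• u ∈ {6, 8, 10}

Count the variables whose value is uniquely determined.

3

The 7 variables draw from only 7 values {0, 2, 4, 6, 8, 10, 12}, so each is used; only p can be 2, hence p = 2.
h and r share exactly the 2 values {0, 4}; by pigeonhole those values go to them, so strike 0, 4 from q, s, t.
q must be 12 (only option left). So t can't be 12.
That leaves t = 10. Eliminate 10 elsewhere: u.
Determined: p=2, q=12, t=10. The other variables each still have more than one consistent value. That makes 3.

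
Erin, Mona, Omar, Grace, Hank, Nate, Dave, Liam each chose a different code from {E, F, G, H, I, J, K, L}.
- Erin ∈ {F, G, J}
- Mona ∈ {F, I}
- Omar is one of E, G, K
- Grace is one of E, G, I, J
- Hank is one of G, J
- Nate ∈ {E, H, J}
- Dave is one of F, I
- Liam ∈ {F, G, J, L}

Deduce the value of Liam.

L

The 8 variables together cover exactly {E, F, G, H, I, J, K, L} — 8 values for 8 variables — and H appears only in Nate's list, so Nate = H.
Among the 7 still-open variables, K fits only Omar (and all 7 values in {E, F, G, I, J, K, L} must be used), so Omar = K.
The 6 still-open variables together cover exactly {E, F, G, I, J, L} — 6 values for 6 variables — and E appears only in Grace's list, so Grace = E.
Among the 5 still-open variables, L fits only Liam (and all 5 values in {F, G, I, J, L} must be used), so Liam = L.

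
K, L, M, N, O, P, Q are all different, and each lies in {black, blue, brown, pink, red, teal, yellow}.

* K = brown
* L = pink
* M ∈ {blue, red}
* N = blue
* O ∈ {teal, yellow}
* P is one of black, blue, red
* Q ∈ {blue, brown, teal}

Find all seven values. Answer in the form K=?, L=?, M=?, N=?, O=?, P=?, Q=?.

K=brown, L=pink, M=red, N=blue, O=yellow, P=black, Q=teal

K's domain is down to {brown}, so K = brown. So Q can't be brown.
L has just one choice, so L = pink.
N's domain is down to {blue}, so N = blue. So M, P, Q can't be blue.
That leaves Q = teal. Eliminate teal elsewhere: O.
M has just one choice, so M = red. So P can't be red.
O must be yellow (only option left).
That leaves P = black.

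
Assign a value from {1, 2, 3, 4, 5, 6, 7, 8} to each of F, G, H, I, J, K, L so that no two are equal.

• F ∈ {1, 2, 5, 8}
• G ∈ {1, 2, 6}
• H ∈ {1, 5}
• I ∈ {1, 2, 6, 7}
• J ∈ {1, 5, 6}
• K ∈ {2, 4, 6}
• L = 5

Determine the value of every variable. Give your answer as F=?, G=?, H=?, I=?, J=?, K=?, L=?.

F=8, G=2, H=1, I=7, J=6, K=4, L=5

L must be 5 (only option left). Eliminate 5 elsewhere: F, H, J.
H's domain is down to {1}, so H = 1. Strike 1 from F, G, I, J.
That leaves J = 6. Eliminate 6 elsewhere: G, I, K.
G must be 2 (only option left). Strike 2 from F, I, K.
I's domain is down to {7}, so I = 7.
That leaves K = 4.
F must be 8 (only option left).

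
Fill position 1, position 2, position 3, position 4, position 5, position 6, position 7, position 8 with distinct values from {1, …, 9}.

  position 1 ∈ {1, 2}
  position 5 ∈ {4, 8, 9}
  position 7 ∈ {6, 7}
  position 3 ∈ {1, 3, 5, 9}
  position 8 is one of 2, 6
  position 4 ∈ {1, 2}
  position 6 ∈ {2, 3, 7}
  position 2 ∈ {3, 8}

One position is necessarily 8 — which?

position 2

position 1 and position 4 between them cover only {1, 2} — a naked pair. Remove those values from position 3, position 6, position 8.
position 8 has just one choice, so position 8 = 6. Eliminate 6 elsewhere: position 7.
position 7 must be 7 (only option left). So position 6 can't be 7.
position 6's domain is down to {3}, so position 6 = 3. Strike 3 from position 2, position 3.
So 8 goes to position 2.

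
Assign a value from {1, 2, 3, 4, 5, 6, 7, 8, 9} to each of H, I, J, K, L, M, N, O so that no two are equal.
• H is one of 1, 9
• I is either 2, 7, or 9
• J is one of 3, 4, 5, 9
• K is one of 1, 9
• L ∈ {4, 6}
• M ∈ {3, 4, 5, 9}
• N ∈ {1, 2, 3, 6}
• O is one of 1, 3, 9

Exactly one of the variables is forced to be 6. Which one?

Among the 8 variables, 7 fits only I (and all 8 values in {1, 2, 3, 4, 5, 6, 7, 9} must be used), so I = 7.
The 7 still-open variables draw from only 7 values {1, 2, 3, 4, 5, 6, 9}, so each is used; only N can be 2, hence N = 2.
The 6 still-open variables draw from only 6 values {1, 3, 4, 5, 6, 9}, so each is used; only L can be 6, hence L = 6.

L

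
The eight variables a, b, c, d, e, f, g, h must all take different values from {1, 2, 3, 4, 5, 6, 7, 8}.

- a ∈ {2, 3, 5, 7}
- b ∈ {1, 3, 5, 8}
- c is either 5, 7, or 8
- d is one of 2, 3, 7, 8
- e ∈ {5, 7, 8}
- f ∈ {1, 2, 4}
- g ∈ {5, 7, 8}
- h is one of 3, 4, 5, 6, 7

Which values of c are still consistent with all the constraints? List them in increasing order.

5, 7, 8

The 8 variables draw from only 8 values {1, 2, 3, 4, 5, 6, 7, 8}, so each is used; only h can be 6, hence h = 6.
The 7 still-open variables together cover exactly {1, 2, 3, 4, 5, 7, 8} — 7 values for 7 variables — and 4 appears only in f's list, so f = 4.
The 6 still-open variables draw from only 6 values {1, 2, 3, 5, 7, 8}, so each is used; only b can be 1, hence b = 1.
c, e, g share exactly the 3 values {5, 7, 8}; by pigeonhole those values go to them, so strike 5, 7, 8 from a, d.
No further eliminations apply; c can still be any of 5, 7, 8.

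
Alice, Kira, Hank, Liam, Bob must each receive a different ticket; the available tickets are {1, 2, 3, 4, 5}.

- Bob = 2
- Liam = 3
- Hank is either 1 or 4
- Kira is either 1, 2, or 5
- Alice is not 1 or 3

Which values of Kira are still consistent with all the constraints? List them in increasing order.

1, 5

Liam's domain is down to {3}, so Liam = 3.
Bob has just one choice, so Bob = 2. Eliminate 2 elsewhere: Alice, Kira.
No further eliminations apply; Kira can still be any of 1, 5.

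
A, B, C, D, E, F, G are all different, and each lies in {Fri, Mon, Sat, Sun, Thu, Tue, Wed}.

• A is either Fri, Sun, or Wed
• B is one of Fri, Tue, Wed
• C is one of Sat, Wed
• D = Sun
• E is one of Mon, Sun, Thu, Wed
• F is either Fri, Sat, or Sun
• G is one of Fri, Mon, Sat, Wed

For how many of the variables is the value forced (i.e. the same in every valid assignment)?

D's domain is down to {Sun}, so D = Sun. So A, E, F can't be Sun.
Among the 6 still-open variables, Thu fits only E (and all 6 values in {Fri, Mon, Sat, Thu, Tue, Wed} must be used), so E = Thu.
The 5 still-open variables draw from only 5 values {Fri, Mon, Sat, Tue, Wed}, so each is used; only G can be Mon, hence G = Mon.
Among the 4 still-open variables, Tue fits only B (and all 4 values in {Fri, Sat, Tue, Wed} must be used), so B = Tue.
Determined: B=Tue, D=Sun, E=Thu, G=Mon. The other variables each still have more than one consistent value. That makes 4.

4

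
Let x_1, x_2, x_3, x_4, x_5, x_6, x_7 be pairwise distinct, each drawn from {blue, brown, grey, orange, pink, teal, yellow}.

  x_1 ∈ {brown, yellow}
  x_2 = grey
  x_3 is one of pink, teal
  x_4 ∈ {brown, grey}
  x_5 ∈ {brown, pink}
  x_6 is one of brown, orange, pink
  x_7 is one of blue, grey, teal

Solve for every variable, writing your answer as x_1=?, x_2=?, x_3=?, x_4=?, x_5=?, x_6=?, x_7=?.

x_2's domain is down to {grey}, so x_2 = grey. Remove grey from x_4, x_7.
x_4's domain is down to {brown}, so x_4 = brown. Strike brown from x_1, x_5, x_6.
x_5 must be pink (only option left). Strike pink from x_3, x_6.
x_6 must be orange (only option left).
That leaves x_1 = yellow.
x_3 must be teal (only option left). So x_7 can't be teal.
x_7 must be blue (only option left).

x_1=yellow, x_2=grey, x_3=teal, x_4=brown, x_5=pink, x_6=orange, x_7=blue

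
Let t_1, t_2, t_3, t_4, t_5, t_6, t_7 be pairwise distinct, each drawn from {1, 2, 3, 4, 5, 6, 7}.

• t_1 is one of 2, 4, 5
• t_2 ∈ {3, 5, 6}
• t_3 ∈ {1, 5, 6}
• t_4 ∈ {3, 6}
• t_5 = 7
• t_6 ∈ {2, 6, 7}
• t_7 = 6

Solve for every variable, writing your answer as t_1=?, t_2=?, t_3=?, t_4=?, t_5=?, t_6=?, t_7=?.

t_1=4, t_2=5, t_3=1, t_4=3, t_5=7, t_6=2, t_7=6

t_5 has just one choice, so t_5 = 7. Remove 7 from t_6.
t_7's domain is down to {6}, so t_7 = 6. Eliminate 6 elsewhere: t_2, t_3, t_4, t_6.
That leaves t_4 = 3. Remove 3 from t_2.
That leaves t_6 = 2. So t_1 can't be 2.
t_2 has just one choice, so t_2 = 5. Strike 5 from t_1, t_3.
t_3 must be 1 (only option left).
t_1 has just one choice, so t_1 = 4.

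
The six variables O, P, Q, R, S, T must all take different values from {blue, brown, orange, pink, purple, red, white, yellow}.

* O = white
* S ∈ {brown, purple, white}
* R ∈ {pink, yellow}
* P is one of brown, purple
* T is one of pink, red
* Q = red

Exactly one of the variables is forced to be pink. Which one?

O must be white (only option left). Strike white from S.
Q's domain is down to {red}, so Q = red. Strike red from T.
So pink goes to T.

T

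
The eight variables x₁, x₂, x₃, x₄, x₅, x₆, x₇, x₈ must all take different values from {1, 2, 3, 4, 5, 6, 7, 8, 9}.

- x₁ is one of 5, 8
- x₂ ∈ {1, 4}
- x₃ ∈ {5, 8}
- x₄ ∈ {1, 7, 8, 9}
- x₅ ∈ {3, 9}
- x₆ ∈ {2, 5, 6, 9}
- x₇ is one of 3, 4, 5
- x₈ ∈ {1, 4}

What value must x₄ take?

7

The 2 variables x₁ and x₃ are confined to {5, 8}, which locks those values in; drop them from x₄, x₆, x₇.
The 2 variables x₂ and x₈ are confined to {1, 4}, which locks those values in; drop them from x₄, x₇.
That leaves x₇ = 3. So x₅ can't be 3.
That leaves x₅ = 9. So x₄, x₆ can't be 9.
So x₄ = 7.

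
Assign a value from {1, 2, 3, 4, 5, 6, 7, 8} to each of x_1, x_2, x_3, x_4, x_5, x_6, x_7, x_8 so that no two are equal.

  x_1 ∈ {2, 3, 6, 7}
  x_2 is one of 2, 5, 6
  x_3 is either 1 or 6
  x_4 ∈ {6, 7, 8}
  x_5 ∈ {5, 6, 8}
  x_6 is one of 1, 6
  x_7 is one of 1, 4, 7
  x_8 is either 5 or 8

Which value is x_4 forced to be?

7

Among the 8 variables, 3 fits only x_1 (and all 8 values in {1, 2, 3, 4, 5, 6, 7, 8} must be used), so x_1 = 3.
The 7 still-open variables together cover exactly {1, 2, 4, 5, 6, 7, 8} — 7 values for 7 variables — and 2 appears only in x_2's list, so x_2 = 2.
The 6 still-open variables together cover exactly {1, 4, 5, 6, 7, 8} — 6 values for 6 variables — and 4 appears only in x_7's list, so x_7 = 4.
Among the 5 still-open variables, 7 fits only x_4 (and all 5 values in {1, 5, 6, 7, 8} must be used), so x_4 = 7.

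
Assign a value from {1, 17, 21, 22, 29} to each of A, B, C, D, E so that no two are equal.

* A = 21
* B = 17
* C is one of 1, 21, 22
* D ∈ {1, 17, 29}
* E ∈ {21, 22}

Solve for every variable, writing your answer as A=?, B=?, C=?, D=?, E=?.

A=21, B=17, C=1, D=29, E=22

A's domain is down to {21}, so A = 21. Remove 21 from C, E.
B has just one choice, so B = 17. Eliminate 17 elsewhere: D.
E's domain is down to {22}, so E = 22. Eliminate 22 elsewhere: C.
That leaves C = 1. Remove 1 from D.
D has just one choice, so D = 29.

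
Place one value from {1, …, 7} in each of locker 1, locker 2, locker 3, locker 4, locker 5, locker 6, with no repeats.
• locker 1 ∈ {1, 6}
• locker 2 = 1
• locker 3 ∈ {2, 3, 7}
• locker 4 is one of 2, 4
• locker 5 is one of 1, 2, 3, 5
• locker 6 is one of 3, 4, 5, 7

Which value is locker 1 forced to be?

locker 2 has just one choice, so locker 2 = 1. So locker 1, locker 5 can't be 1.
So locker 1 = 6.

6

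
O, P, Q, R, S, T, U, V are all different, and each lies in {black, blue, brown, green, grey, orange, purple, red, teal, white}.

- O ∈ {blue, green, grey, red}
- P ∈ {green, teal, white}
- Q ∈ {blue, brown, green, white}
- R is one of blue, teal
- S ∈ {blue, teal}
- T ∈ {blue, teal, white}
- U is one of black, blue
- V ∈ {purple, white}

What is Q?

R and S share exactly the 2 values {blue, teal}; by pigeonhole those values go to them, so strike blue, teal from O, P, Q, T, U.
T has just one choice, so T = white. Strike white from P, Q, V.
U has just one choice, so U = black.
V must be purple (only option left).
P's domain is down to {green}, so P = green. Eliminate green elsewhere: O, Q.
So Q = brown.

brown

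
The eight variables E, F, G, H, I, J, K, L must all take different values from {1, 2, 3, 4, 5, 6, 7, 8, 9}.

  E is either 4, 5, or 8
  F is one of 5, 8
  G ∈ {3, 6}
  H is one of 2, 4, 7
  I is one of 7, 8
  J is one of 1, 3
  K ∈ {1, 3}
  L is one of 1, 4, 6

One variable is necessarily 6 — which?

G

The 8 variables draw from only 8 values {1, 2, 3, 4, 5, 6, 7, 8}, so each is used; only H can be 2, hence H = 2.
The 7 still-open variables together cover exactly {1, 3, 4, 5, 6, 7, 8} — 7 values for 7 variables — and 7 appears only in I's list, so I = 7.
J and K between them cover only {1, 3} — a naked pair. Remove those values from G, L.
So 6 goes to G.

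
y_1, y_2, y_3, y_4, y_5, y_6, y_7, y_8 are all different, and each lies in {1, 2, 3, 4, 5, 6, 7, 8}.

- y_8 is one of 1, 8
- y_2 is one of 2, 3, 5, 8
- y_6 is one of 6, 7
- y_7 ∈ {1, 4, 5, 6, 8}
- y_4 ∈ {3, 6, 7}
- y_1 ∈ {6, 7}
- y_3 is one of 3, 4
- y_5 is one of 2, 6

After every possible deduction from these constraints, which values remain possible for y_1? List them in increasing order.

6, 7

The 2 variables y_1 and y_6 are confined to {6, 7}, which locks those values in; drop them from y_4, y_5, y_7.
That leaves y_4 = 3. Remove 3 from y_2, y_3.
y_5's domain is down to {2}, so y_5 = 2. Remove 2 from y_2.
y_3 must be 4 (only option left). Remove 4 from y_7.
No further eliminations apply; y_1 can still be any of 6, 7.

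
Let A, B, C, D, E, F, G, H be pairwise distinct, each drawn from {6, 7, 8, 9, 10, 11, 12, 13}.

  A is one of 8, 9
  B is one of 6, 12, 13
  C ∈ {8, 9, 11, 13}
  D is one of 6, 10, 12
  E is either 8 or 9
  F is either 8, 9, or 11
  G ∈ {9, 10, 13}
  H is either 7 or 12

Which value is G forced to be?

10

The 8 variables together cover exactly {6, 7, 8, 9, 10, 11, 12, 13} — 8 values for 8 variables — and 7 appears only in H's list, so H = 7.
A and E between them cover only {8, 9} — a naked pair. Remove those values from C, F, G.
F has just one choice, so F = 11. Remove 11 from C.
C has just one choice, so C = 13. Remove 13 from B, G.
So G = 10.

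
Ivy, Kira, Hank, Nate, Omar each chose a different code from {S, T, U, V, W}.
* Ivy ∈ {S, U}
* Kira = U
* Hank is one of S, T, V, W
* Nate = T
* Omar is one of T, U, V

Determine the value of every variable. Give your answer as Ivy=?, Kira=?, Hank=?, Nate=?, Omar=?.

Ivy=S, Kira=U, Hank=W, Nate=T, Omar=V

Kira has just one choice, so Kira = U. Strike U from Ivy, Omar.
Nate has just one choice, so Nate = T. So Hank, Omar can't be T.
Omar must be V (only option left). Eliminate V elsewhere: Hank.
Ivy must be S (only option left). Eliminate S elsewhere: Hank.
That leaves Hank = W.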